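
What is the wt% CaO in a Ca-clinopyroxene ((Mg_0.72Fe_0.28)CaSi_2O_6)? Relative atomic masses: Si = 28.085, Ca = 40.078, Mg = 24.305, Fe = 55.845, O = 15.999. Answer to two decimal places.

24.88 wt%

Molar mass of (Mg_0.72Fe_0.28)CaSi_2O_6 = 0.72*24.305 + 0.28*55.845 + 1*40.078 + 2*28.085 + 6*15.999 = 225.378 g/mol.
Each formula unit contains 1 Ca, equivalent to 1/1 = 1.0000 mol CaO.
M(CaO) = 1×40.078 + 1×15.999 = 56.077 g/mol.
Mass of CaO per formula unit = 1.0000 × 56.077 = 56.077 g.
CaO wt% = 56.077 / 225.378 × 100 = 24.88%.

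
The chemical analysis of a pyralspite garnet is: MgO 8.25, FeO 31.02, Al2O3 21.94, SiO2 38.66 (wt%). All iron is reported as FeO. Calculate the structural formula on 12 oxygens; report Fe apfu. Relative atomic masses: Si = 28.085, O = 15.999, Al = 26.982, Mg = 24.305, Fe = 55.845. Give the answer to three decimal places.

2.017 Fe apfu

MgO (M=40.304): mol = 0.20469; Mg = 0.20469, O = 0.20469.
FeO (M=71.844): mol = 0.43177; Fe = 0.43177, O = 0.43177.
Al2O3 (M=101.961): mol = 0.21518; Al = 0.43036, O = 0.64554.
SiO2 (M=60.083): mol = 0.64344; Si = 0.64344, O = 1.28688.
ΣO = 2.56888; factor = 12/ΣO = 4.67130.
Fe apfu = 0.43177 × 4.67130 = 2.017.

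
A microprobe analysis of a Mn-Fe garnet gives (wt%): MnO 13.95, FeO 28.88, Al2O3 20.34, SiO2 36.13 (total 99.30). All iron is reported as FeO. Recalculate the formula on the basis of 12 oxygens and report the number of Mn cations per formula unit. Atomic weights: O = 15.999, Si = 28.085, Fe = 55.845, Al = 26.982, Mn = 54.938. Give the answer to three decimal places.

MnO (M=70.937): mol = 0.19665; Mn = 0.19665, O = 0.19665.
FeO (M=71.844): mol = 0.40198; Fe = 0.40198, O = 0.40198.
Al2O3 (M=101.961): mol = 0.19949; Al = 0.39898, O = 0.59847.
SiO2 (M=60.083): mol = 0.60133; Si = 0.60133, O = 1.20266.
ΣO = 2.39976; factor = 12/ΣO = 5.00050.
Mn apfu = 0.19665 × 5.00050 = 0.983.

0.983 Mn apfu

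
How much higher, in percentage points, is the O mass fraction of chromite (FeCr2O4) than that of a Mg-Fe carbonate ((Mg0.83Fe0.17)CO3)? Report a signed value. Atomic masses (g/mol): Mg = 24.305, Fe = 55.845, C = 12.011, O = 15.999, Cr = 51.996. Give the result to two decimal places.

-24.93 percentage points

First mineral: 63.996 g O in 223.833 g formula = 28.59 wt% O.
Second mineral: 47.997 g O in 89.675 g formula = 53.52 wt% O.
28.59% − 53.52% gives a difference of -24.93 percentage points.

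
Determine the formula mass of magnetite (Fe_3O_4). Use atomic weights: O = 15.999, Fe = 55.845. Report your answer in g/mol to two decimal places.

231.53 g/mol

M = 3*55.845 + 4*15.999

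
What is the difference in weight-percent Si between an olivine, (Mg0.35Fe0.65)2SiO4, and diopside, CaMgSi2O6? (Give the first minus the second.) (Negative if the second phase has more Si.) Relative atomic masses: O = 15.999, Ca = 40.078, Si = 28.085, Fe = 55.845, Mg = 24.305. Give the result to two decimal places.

Si in (Mg0.35Fe0.65)2SiO4: molar mass 181.693 g/mol; 1×28.085 = 28.085 g → 15.46 wt%.
Si in CaMgSi2O6: molar mass 216.547 g/mol; 2×28.085 = 56.170 g → 25.94 wt%.
Difference = 15.46 − 25.94 = -10.48 percentage points.

-10.48 percentage points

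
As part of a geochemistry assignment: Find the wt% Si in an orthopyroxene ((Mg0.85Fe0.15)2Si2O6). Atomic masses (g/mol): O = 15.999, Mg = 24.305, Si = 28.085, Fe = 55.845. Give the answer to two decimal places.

Molar mass of (Mg0.85Fe0.15)2Si2O6: 1.70×24.305 + 0.30×55.845 + 2×28.085 + 6×15.999 = 210.236 g/mol.
Mass of Si per formula unit: 2 × 28.085 = 56.170 g.
Weight fraction Si = 56.170 / 210.236 = 0.2672.

26.72 wt%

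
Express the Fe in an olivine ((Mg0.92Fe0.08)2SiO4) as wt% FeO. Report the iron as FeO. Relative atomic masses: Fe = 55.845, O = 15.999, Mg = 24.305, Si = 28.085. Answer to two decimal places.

M((Mg0.92Fe0.08)2SiO4) = 145.737 g/mol; M(FeO) = 71.844 g/mol.
Moles FeO per formula unit = 0.16 Fe ÷ 1 = 0.1600.
FeO fraction = (0.1600 × 71.844) / 145.737 = 11.495/145.737 = 0.0789.

7.89 wt%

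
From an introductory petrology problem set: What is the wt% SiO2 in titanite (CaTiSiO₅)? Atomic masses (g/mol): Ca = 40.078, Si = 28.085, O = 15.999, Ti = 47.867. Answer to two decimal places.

30.65 wt%

M(CaTiSiO₅) = 196.025 g/mol; M(SiO2) = 60.083 g/mol.
Moles SiO2 per formula unit = 1 Si ÷ 1 = 1.0000.
SiO2 fraction = (1.0000 × 60.083) / 196.025 = 60.083/196.025 = 0.3065.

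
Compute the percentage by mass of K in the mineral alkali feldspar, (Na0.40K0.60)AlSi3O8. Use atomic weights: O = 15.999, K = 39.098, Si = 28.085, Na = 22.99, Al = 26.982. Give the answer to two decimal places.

M((Na0.40K0.60)AlSi3O8) = 271.884 g/mol.
K contributes 0.60 × 39.098 = 23.459 g per mole.
23.459/271.884 = 0.0863 → 8.63%.

8.63 weight percent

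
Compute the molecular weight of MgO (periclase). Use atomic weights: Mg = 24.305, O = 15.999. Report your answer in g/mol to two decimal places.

40.30 g/mol

Mg: 1 × 24.305 = 24.3050
O: 1 × 15.999 = 15.9990
Summing the contributions gives the formula mass.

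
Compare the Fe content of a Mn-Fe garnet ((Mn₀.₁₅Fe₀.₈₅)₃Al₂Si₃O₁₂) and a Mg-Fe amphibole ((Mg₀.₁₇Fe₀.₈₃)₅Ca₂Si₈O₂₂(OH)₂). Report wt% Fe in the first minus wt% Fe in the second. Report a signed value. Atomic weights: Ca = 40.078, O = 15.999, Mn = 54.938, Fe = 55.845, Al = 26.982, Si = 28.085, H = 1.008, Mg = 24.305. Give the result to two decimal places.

Fe in (Mn₀.₁₅Fe₀.₈₅)₃Al₂Si₃O₁₂: molar mass 497.334 g/mol; 2.55×55.845 = 142.405 g → 28.63 wt%.
Fe in (Mg₀.₁₇Fe₀.₈₃)₅Ca₂Si₈O₂₂(OH)₂: molar mass 943.244 g/mol; 4.15×55.845 = 231.757 g → 24.57 wt%.
Difference = 28.63 − 24.57 = 4.06 percentage points.

4.06 percentage points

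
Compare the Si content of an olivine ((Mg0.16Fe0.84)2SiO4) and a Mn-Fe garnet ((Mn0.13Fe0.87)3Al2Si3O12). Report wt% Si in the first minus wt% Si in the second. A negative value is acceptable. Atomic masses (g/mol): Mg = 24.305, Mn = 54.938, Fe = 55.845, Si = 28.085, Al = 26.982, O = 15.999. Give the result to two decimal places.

M((Mg0.16Fe0.84)2SiO4) = 193.678 g/mol, so wt% Si = 28.085/193.678 × 100 = 14.50%.
M((Mn0.13Fe0.87)3Al2Si3O12) = 497.388 g/mol, so wt% Si = 84.255/497.388 × 100 = 16.94%.
14.50 − 16.94 = -2.44 pp.

-2.44 percentage points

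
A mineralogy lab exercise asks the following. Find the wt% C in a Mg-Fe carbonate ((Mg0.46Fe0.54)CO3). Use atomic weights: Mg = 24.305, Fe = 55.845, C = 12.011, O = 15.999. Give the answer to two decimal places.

Molar mass of (Mg0.46Fe0.54)CO3: 0.46*24.305 + 0.54*55.845 + 1*12.011 + 3*15.999 = 101.345 g/mol.
Mass of C per formula unit: 1 × 12.011 = 12.011 g.
Weight fraction C = 12.011 / 101.345 = 0.1185.

11.85 weight percent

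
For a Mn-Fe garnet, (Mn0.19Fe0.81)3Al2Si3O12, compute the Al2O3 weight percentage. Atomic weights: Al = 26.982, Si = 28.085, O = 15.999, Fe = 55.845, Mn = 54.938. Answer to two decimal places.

Formula mass = 497.225 g/mol.
2 Al → 1.0000 mol Al2O3 per formula unit; M(Al2O3) = 101.961, so Al2O3 mass = 101.961 g.
101.961/497.225 × 100 = 20.51 wt%.

20.51 wt%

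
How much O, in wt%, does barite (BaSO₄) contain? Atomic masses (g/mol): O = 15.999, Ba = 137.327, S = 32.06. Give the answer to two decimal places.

27.42 wt%

M(BaSO₄) = 233.383 g/mol.
O contributes 4 × 15.999 = 63.996 g per mole.
63.996/233.383 = 0.2742 → 27.42%.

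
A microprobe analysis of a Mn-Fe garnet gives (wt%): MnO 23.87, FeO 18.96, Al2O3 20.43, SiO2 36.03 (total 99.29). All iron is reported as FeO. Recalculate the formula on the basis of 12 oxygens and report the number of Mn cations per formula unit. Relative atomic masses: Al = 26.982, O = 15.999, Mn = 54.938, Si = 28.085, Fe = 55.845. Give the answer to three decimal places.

1.682 Mn apfu

MnO: 23.87/70.937 = 0.33650 mol → 0.33650 mol Mn, 0.33650 mol O.
FeO: 18.96/71.844 = 0.26391 mol → 0.26391 mol Fe, 0.26391 mol O.
Al2O3: 20.43/101.961 = 0.20037 mol → 0.40074 mol Al, 0.60111 mol O.
SiO2: 36.03/60.083 = 0.59967 mol → 0.59967 mol Si, 1.19934 mol O.
Total oxygen = 2.40086 mol. Normalization factor = 12/2.40086 = 4.99821.
Mn per 12 O = 0.33650 × 4.99821 = 1.682.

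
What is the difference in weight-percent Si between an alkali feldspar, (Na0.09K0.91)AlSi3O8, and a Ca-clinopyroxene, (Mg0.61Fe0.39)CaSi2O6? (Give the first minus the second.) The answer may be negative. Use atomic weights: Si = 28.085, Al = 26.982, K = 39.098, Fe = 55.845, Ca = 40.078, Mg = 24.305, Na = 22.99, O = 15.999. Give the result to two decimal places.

5.89 percentage points

First mineral: 84.255 g Si in 276.877 g formula = 30.43 wt% Si.
Second mineral: 56.170 g Si in 228.848 g formula = 24.54 wt% Si.
30.43% − 24.54% gives a difference of 5.89 percentage points.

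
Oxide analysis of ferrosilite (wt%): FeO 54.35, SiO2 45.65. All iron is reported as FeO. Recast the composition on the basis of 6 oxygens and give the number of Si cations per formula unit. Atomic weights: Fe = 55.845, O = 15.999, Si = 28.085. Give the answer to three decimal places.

FeO: 54.35/71.844 = 0.75650 mol → 0.75650 mol Fe, 0.75650 mol O.
SiO2: 45.65/60.083 = 0.75978 mol → 0.75978 mol Si, 1.51956 mol O.
Total oxygen = 2.27606 mol. Normalization factor = 6/2.27606 = 2.63613.
Si per 6 O = 0.75978 × 2.63613 = 2.003.

2.003 Si apfu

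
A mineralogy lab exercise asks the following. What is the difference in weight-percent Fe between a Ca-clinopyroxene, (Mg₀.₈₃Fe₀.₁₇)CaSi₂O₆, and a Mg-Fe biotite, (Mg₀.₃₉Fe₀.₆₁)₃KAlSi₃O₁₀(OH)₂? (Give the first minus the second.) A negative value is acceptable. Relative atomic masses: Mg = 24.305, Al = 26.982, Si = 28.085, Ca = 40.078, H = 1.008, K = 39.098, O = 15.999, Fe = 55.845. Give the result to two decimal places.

First mineral: 9.494 g Fe in 221.909 g formula = 4.28 wt% Fe.
Second mineral: 102.196 g Fe in 474.972 g formula = 21.52 wt% Fe.
4.28% − 21.52% gives a difference of -17.24 percentage points.

-17.24 percentage points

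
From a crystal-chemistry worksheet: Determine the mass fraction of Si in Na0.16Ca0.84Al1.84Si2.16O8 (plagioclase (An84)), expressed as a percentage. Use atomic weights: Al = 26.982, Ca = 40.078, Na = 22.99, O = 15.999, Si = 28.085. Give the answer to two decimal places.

Molar mass of Na0.16Ca0.84Al1.84Si2.16O8: 0.16*22.99 + 0.84*40.078 + 1.84*26.982 + 2.16*28.085 + 8*15.999 = 275.646 g/mol.
Mass of Si per formula unit: 2.16 × 28.085 = 60.664 g.
Weight fraction Si = 60.664 / 275.646 = 0.2201.

22.01 weight percent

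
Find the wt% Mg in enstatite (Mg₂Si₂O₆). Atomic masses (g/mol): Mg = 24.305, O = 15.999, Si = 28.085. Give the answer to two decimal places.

24.21 mass %

Molar mass of Mg₂Si₂O₆: 2·24.305 + 2·28.085 + 6·15.999 = 200.774 g/mol.
Mass of Mg per formula unit: 2 × 24.305 = 48.610 g.
Weight fraction Mg = 48.610 / 200.774 = 0.2421.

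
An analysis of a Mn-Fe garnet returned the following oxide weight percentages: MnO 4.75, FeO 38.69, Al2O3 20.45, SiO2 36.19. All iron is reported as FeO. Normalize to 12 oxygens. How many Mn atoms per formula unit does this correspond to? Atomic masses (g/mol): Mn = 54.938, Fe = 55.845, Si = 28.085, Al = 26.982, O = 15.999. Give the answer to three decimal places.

MnO: 4.75/70.937 = 0.06696 mol → 0.06696 mol Mn, 0.06696 mol O.
FeO: 38.69/71.844 = 0.53853 mol → 0.53853 mol Fe, 0.53853 mol O.
Al2O3: 20.45/101.961 = 0.20057 mol → 0.40114 mol Al, 0.60171 mol O.
SiO2: 36.19/60.083 = 0.60233 mol → 0.60233 mol Si, 1.20466 mol O.
Total oxygen = 2.41186 mol. Normalization factor = 12/2.41186 = 4.97541.
Mn per 12 O = 0.06696 × 4.97541 = 0.333.

0.333 Mn apfu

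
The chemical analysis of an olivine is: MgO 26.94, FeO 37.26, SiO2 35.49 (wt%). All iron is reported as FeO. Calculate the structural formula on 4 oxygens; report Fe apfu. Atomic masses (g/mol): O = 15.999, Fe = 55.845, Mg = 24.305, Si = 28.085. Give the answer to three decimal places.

0.876 Fe apfu

26.94 wt% MgO ÷ 40.304 g/mol = 0.66842 mol, giving 0.66842 Mg and 0.66842 O.
37.26 wt% FeO ÷ 71.844 g/mol = 0.51862 mol, giving 0.51862 Fe and 0.51862 O.
35.49 wt% SiO2 ÷ 60.083 g/mol = 0.59068 mol, giving 0.59068 Si and 1.18136 O.
Oxygen sums to 2.36840; scaling by 4/2.36840 = 1.68890 puts the formula on 4 O.
Fe: 0.51862 × 1.68890 = 0.876 atoms per formula unit.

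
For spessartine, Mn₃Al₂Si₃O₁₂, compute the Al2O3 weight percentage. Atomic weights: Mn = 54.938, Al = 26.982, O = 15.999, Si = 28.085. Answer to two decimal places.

M(Mn₃Al₂Si₃O₁₂) = 495.021 g/mol; M(Al2O3) = 101.961 g/mol.
Moles Al2O3 per formula unit = 2 Al ÷ 2 = 1.0000.
Al2O3 fraction = (1.0000 × 101.961) / 495.021 = 101.961/495.021 = 0.2060.

20.60 wt%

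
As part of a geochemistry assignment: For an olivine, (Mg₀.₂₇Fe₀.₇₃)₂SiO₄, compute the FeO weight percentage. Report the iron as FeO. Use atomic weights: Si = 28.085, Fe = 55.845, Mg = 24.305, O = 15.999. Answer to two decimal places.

56.17 wt%

Molar mass of (Mg₀.₂₇Fe₀.₇₃)₂SiO₄ = 0.54×24.305 + 1.46×55.845 + 1×28.085 + 4×15.999 = 186.739 g/mol.
Each formula unit contains 1.46 Fe, equivalent to 1.46/1 = 1.4600 mol FeO.
M(FeO) = 1×55.845 + 1×15.999 = 71.844 g/mol.
Mass of FeO per formula unit = 1.4600 × 71.844 = 104.892 g.
FeO wt% = 104.892 / 186.739 × 100 = 56.17%.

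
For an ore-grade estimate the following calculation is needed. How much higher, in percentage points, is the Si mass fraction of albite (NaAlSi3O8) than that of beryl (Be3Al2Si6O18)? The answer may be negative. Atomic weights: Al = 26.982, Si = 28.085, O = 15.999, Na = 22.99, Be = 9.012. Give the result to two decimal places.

0.78 percentage points

Si in NaAlSi3O8: molar mass 262.219 g/mol; 3×28.085 = 84.255 g → 32.13 wt%.
Si in Be3Al2Si6O18: molar mass 537.492 g/mol; 6×28.085 = 168.510 g → 31.35 wt%.
Difference = 32.13 − 31.35 = 0.78 percentage points.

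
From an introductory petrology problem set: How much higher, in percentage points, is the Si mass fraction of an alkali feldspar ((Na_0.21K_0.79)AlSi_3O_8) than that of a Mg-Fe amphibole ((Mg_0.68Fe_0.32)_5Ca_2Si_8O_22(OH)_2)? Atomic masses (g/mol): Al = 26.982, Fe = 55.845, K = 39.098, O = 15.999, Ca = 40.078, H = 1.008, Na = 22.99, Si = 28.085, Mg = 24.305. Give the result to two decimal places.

4.60 percentage points

Si in (Na_0.21K_0.79)AlSi_3O_8: molar mass 274.944 g/mol; 3×28.085 = 84.255 g → 30.64 wt%.
Si in (Mg_0.68Fe_0.32)_5Ca_2Si_8O_22(OH)_2: molar mass 862.817 g/mol; 8×28.085 = 224.680 g → 26.04 wt%.
Difference = 30.64 − 26.04 = 4.60 percentage points.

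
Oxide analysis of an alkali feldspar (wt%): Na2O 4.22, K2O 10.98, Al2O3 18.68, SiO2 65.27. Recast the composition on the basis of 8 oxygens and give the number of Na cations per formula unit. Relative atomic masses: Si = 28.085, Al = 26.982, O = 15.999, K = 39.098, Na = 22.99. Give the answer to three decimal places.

4.22 wt% Na2O ÷ 61.979 g/mol = 0.06809 mol, giving 0.13618 Na and 0.06809 O.
10.98 wt% K2O ÷ 94.195 g/mol = 0.11657 mol, giving 0.23314 K and 0.11657 O.
18.68 wt% Al2O3 ÷ 101.961 g/mol = 0.18321 mol, giving 0.36642 Al and 0.54963 O.
65.27 wt% SiO2 ÷ 60.083 g/mol = 1.08633 mol, giving 1.08633 Si and 2.17266 O.
Oxygen sums to 2.90695; scaling by 8/2.90695 = 2.75203 puts the formula on 8 O.
Na: 0.13618 × 2.75203 = 0.375 atoms per formula unit.

0.375 Na apfu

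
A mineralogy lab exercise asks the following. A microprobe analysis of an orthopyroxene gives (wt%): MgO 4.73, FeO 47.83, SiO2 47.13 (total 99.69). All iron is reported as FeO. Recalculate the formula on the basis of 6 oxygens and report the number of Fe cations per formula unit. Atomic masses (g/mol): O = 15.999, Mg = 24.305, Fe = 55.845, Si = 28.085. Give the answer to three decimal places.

4.73 wt% MgO ÷ 40.304 g/mol = 0.11736 mol, giving 0.11736 Mg and 0.11736 O.
47.83 wt% FeO ÷ 71.844 g/mol = 0.66575 mol, giving 0.66575 Fe and 0.66575 O.
47.13 wt% SiO2 ÷ 60.083 g/mol = 0.78441 mol, giving 0.78441 Si and 1.56882 O.
Oxygen sums to 2.35193; scaling by 6/2.35193 = 2.55110 puts the formula on 6 O.
Fe: 0.66575 × 2.55110 = 1.698 atoms per formula unit.

1.698 Fe apfu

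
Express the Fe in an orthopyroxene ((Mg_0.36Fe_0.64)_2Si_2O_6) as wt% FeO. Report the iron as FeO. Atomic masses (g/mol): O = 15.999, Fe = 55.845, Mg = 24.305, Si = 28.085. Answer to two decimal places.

Molar mass of (Mg_0.36Fe_0.64)_2Si_2O_6 = 0.72*24.305 + 1.28*55.845 + 2*28.085 + 6*15.999 = 241.145 g/mol.
Each formula unit contains 1.28 Fe, equivalent to 1.28/1 = 1.2800 mol FeO.
M(FeO) = 1×55.845 + 1×15.999 = 71.844 g/mol.
Mass of FeO per formula unit = 1.2800 × 71.844 = 91.960 g.
FeO wt% = 91.960 / 241.145 × 100 = 38.13%.

38.13 wt%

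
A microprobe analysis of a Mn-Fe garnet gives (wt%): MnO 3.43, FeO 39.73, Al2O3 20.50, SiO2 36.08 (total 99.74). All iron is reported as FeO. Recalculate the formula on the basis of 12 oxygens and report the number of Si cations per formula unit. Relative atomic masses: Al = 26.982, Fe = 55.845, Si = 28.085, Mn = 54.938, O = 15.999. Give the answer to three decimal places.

MnO (M=70.937): mol = 0.04835; Mn = 0.04835, O = 0.04835.
FeO (M=71.844): mol = 0.55300; Fe = 0.55300, O = 0.55300.
Al2O3 (M=101.961): mol = 0.20106; Al = 0.40212, O = 0.60318.
SiO2 (M=60.083): mol = 0.60050; Si = 0.60050, O = 1.20100.
ΣO = 2.40553; factor = 12/ΣO = 4.98851.
Si apfu = 0.60050 × 4.98851 = 2.996.

2.996 Si apfu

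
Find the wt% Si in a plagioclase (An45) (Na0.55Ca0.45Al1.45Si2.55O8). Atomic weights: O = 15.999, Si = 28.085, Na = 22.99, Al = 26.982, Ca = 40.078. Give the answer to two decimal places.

26.58 wt%

Formula mass = 0.55*22.99 + 0.45*40.078 + 1.45*26.982 + 2.55*28.085 + 8*15.999 = 269.412 g/mol, of which 71.617 g is Si.
So Si makes up 71.617/269.412 = 0.2658 of the mass, i.e. 26.58%.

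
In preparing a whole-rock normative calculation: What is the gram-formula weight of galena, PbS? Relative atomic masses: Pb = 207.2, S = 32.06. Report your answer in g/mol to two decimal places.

Pb: 1 × 207.2 = 207.2000
S: 1 × 32.06 = 32.0600
Summing the contributions gives the formula mass.

239.26 g/mol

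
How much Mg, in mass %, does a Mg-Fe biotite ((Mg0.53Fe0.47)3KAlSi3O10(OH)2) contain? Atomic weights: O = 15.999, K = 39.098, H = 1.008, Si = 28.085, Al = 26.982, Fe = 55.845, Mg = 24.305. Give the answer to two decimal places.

Molar mass of (Mg0.53Fe0.47)3KAlSi3O10(OH)2: 1.59×24.305 + 1.41×55.845 + 1×39.098 + 1×26.982 + 3×28.085 + 12×15.999 + 2×1.008 = 461.725 g/mol.
Mass of Mg per formula unit: 1.59 × 24.305 = 38.645 g.
Weight fraction Mg = 38.645 / 461.725 = 0.0837.

8.37 mass %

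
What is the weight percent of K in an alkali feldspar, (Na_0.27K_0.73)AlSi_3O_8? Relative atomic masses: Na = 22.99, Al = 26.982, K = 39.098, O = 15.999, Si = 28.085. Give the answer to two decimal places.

Formula mass = 0.27*22.99 + 0.73*39.098 + 1*26.982 + 3*28.085 + 8*15.999 = 273.978 g/mol, of which 28.542 g is K.
So K makes up 28.542/273.978 = 0.1042 of the mass, i.e. 10.42%.

10.42 mass %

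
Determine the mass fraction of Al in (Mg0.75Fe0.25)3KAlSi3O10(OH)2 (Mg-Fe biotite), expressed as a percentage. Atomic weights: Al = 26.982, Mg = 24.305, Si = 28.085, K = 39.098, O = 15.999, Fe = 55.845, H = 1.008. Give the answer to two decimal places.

6.12 mass %

Molar mass of (Mg0.75Fe0.25)3KAlSi3O10(OH)2: 2.25×24.305 + 0.75×55.845 + 1×39.098 + 1×26.982 + 3×28.085 + 12×15.999 + 2×1.008 = 440.909 g/mol.
Mass of Al per formula unit: 1 × 26.982 = 26.982 g.
Weight fraction Al = 26.982 / 440.909 = 0.0612.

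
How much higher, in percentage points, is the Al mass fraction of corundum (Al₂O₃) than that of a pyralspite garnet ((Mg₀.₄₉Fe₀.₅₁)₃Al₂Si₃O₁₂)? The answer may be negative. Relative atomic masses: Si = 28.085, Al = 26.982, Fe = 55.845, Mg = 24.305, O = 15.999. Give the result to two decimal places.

Al in Al₂O₃: molar mass 101.961 g/mol; 2×26.982 = 53.964 g → 52.93 wt%.
Al in (Mg₀.₄₉Fe₀.₅₁)₃Al₂Si₃O₁₂: molar mass 451.378 g/mol; 2×26.982 = 53.964 g → 11.96 wt%.
Difference = 52.93 − 11.96 = 40.97 percentage points.

40.97 percentage points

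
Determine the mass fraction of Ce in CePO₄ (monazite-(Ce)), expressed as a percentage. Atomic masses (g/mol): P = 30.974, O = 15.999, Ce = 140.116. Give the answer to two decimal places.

Molar mass of CePO₄: 1*140.116 + 1*30.974 + 4*15.999 = 235.086 g/mol.
Mass of Ce per formula unit: 1 × 140.116 = 140.116 g.
Weight fraction Ce = 140.116 / 235.086 = 0.5960.

59.60 weight percent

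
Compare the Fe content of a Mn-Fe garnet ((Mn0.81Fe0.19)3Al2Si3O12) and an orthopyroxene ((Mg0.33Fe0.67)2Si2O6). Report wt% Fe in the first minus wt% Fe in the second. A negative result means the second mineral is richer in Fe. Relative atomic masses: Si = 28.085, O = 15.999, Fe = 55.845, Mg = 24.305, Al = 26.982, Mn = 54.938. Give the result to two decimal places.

-24.37 percentage points

First mineral: 31.832 g Fe in 495.538 g formula = 6.42 wt% Fe.
Second mineral: 74.832 g Fe in 243.038 g formula = 30.79 wt% Fe.
6.42% − 30.79% gives a difference of -24.37 percentage points.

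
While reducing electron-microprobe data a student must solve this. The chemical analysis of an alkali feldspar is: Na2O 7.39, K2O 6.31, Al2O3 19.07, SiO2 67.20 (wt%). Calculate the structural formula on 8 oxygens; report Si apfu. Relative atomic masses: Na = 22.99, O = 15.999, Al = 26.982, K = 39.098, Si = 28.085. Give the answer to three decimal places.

Na2O (M=61.979): mol = 0.11923; Na = 0.23846, O = 0.11923.
K2O (M=94.195): mol = 0.06699; K = 0.13398, O = 0.06699.
Al2O3 (M=101.961): mol = 0.18703; Al = 0.37406, O = 0.56109.
SiO2 (M=60.083): mol = 1.11845; Si = 1.11845, O = 2.23690.
ΣO = 2.98421; factor = 8/ΣO = 2.68078.
Si apfu = 1.11845 × 2.68078 = 2.998.

2.998 Si apfu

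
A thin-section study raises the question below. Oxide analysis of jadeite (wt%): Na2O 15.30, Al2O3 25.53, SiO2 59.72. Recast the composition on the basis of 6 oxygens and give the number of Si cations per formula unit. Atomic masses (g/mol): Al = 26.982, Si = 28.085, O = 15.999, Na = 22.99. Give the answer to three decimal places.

Na2O: 15.30/61.979 = 0.24686 mol → 0.49372 mol Na, 0.24686 mol O.
Al2O3: 25.53/101.961 = 0.25039 mol → 0.50078 mol Al, 0.75117 mol O.
SiO2: 59.72/60.083 = 0.99396 mol → 0.99396 mol Si, 1.98792 mol O.
Total oxygen = 2.98595 mol. Normalization factor = 6/2.98595 = 2.00941.
Si per 6 O = 0.99396 × 2.00941 = 1.997.

1.997 Si apfu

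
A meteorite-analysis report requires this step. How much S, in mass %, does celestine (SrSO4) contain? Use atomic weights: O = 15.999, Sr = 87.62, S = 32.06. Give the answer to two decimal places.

Formula mass = 1×87.62 + 1×32.06 + 4×15.999 = 183.676 g/mol, of which 32.060 g is S.
So S makes up 32.060/183.676 = 0.1745 of the mass, i.e. 17.45%.

17.45 mass %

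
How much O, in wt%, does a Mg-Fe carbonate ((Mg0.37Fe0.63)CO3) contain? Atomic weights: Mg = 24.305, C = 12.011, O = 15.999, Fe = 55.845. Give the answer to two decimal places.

Formula mass = 0.37·24.305 + 0.63·55.845 + 1·12.011 + 3·15.999 = 104.183 g/mol, of which 47.997 g is O.
So O makes up 47.997/104.183 = 0.4607 of the mass, i.e. 46.07%.

46.07 wt%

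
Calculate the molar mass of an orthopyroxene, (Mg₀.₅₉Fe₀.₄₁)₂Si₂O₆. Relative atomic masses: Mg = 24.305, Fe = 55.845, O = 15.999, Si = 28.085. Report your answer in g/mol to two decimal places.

The formula mass is the sum 1.18·24.305 + 0.82·55.845 + 2·28.085 + 6·15.999.

226.64 g/mol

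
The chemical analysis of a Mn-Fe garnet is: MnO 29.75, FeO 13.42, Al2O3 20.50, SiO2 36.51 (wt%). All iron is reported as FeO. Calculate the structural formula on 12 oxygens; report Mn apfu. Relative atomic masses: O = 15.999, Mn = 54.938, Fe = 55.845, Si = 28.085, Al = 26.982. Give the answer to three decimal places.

2.076 Mn apfu

MnO: 29.75/70.937 = 0.41939 mol → 0.41939 mol Mn, 0.41939 mol O.
FeO: 13.42/71.844 = 0.18679 mol → 0.18679 mol Fe, 0.18679 mol O.
Al2O3: 20.50/101.961 = 0.20106 mol → 0.40212 mol Al, 0.60318 mol O.
SiO2: 36.51/60.083 = 0.60766 mol → 0.60766 mol Si, 1.21532 mol O.
Total oxygen = 2.42468 mol. Normalization factor = 12/2.42468 = 4.94911.
Mn per 12 O = 0.41939 × 4.94911 = 2.076.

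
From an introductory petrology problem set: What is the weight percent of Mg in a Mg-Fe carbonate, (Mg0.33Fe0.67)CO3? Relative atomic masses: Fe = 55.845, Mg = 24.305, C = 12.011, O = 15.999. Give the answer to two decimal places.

M((Mg0.33Fe0.67)CO3) = 105.445 g/mol.
Mg contributes 0.33 × 24.305 = 8.021 g per mole.
8.021/105.445 = 0.0761 → 7.61%.

7.61 weight percent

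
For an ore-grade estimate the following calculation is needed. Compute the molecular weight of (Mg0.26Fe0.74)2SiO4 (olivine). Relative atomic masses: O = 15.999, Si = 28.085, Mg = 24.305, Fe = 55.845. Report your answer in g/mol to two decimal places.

187.37 g/mol

The formula mass is the sum 0.52(24.305) + 1.48(55.845) + 1(28.085) + 4(15.999).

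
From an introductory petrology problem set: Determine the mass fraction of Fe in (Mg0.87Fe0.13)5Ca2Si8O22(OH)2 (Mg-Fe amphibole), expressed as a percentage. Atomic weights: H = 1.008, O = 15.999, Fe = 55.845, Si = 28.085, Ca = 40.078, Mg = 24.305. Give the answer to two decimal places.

4.36 wt%

Molar mass of (Mg0.87Fe0.13)5Ca2Si8O22(OH)2: 4.35·24.305 + 0.65·55.845 + 2·40.078 + 8·28.085 + 24·15.999 + 2·1.008 = 832.854 g/mol.
Mass of Fe per formula unit: 0.65 × 55.845 = 36.299 g.
Weight fraction Fe = 36.299 / 832.854 = 0.0436.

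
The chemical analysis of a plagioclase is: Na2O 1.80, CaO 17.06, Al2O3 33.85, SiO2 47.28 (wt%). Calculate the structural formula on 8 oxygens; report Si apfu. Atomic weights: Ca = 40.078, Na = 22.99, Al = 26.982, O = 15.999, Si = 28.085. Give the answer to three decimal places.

Na2O: 1.80/61.979 = 0.02904 mol → 0.05808 mol Na, 0.02904 mol O.
CaO: 17.06/56.077 = 0.30422 mol → 0.30422 mol Ca, 0.30422 mol O.
Al2O3: 33.85/101.961 = 0.33199 mol → 0.66398 mol Al, 0.99597 mol O.
SiO2: 47.28/60.083 = 0.78691 mol → 0.78691 mol Si, 1.57382 mol O.
Total oxygen = 2.90305 mol. Normalization factor = 8/2.90305 = 2.75572.
Si per 8 O = 0.78691 × 2.75572 = 2.169.

2.169 Si apfu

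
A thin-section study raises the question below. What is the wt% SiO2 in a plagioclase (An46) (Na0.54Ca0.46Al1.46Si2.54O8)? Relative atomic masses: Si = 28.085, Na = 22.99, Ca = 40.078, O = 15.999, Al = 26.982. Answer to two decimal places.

M(Na0.54Ca0.46Al1.46Si2.54O8) = 269.572 g/mol; M(SiO2) = 60.083 g/mol.
Moles SiO2 per formula unit = 2.54 Si ÷ 1 = 2.5400.
SiO2 fraction = (2.5400 × 60.083) / 269.572 = 152.611/269.572 = 0.5661.

56.61 wt%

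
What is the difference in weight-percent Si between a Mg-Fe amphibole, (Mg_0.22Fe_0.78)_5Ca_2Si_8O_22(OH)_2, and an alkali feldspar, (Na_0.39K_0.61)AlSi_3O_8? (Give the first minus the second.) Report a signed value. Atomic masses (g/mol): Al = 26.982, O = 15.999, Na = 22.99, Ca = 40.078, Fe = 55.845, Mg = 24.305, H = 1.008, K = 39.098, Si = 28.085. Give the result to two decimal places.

-6.95 percentage points

First mineral: 224.680 g Si in 935.359 g formula = 24.02 wt% Si.
Second mineral: 84.255 g Si in 272.045 g formula = 30.97 wt% Si.
24.02% − 30.97% gives a difference of -6.95 percentage points.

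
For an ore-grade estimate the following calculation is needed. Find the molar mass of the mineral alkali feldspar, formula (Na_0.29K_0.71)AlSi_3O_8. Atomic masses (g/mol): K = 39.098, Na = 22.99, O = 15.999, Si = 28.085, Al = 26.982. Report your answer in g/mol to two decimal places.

The formula mass is the sum 0.29*22.99 + 0.71*39.098 + 1*26.982 + 3*28.085 + 8*15.999.

273.66 g/mol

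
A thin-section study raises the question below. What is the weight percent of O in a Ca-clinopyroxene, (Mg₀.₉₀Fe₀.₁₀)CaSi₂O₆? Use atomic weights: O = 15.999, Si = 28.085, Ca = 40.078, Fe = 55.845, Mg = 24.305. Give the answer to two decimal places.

Molar mass of (Mg₀.₉₀Fe₀.₁₀)CaSi₂O₆: 0.90×24.305 + 0.10×55.845 + 1×40.078 + 2×28.085 + 6×15.999 = 219.701 g/mol.
Mass of O per formula unit: 6 × 15.999 = 95.994 g.
Weight fraction O = 95.994 / 219.701 = 0.4369.

43.69 mass %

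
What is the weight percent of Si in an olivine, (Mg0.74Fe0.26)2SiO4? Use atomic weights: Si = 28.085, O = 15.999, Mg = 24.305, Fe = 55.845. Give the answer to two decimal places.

17.88 weight percent

Formula mass = 1.48·24.305 + 0.52·55.845 + 1·28.085 + 4·15.999 = 157.092 g/mol, of which 28.085 g is Si.
So Si makes up 28.085/157.092 = 0.1788 of the mass, i.e. 17.88%.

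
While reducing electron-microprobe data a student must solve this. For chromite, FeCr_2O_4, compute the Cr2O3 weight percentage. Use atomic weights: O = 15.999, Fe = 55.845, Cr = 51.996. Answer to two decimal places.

67.90 wt%

M(FeCr_2O_4) = 223.833 g/mol; M(Cr2O3) = 151.989 g/mol.
Moles Cr2O3 per formula unit = 2 Cr ÷ 2 = 1.0000.
Cr2O3 fraction = (1.0000 × 151.989) / 223.833 = 151.989/223.833 = 0.6790.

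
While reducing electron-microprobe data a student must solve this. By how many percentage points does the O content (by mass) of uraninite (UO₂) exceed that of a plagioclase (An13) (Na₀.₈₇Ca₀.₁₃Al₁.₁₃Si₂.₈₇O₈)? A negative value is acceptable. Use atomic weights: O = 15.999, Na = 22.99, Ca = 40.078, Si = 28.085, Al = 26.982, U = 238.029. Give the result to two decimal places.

O in UO₂: molar mass 270.027 g/mol; 2×15.999 = 31.998 g → 11.85 wt%.
O in Na₀.₈₇Ca₀.₁₃Al₁.₁₃Si₂.₈₇O₈: molar mass 264.297 g/mol; 8×15.999 = 127.992 g → 48.43 wt%.
Difference = 11.85 − 48.43 = -36.58 percentage points.

-36.58 percentage points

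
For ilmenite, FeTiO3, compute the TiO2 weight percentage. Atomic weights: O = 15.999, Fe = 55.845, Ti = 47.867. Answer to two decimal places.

52.64 wt%

M(FeTiO3) = 151.709 g/mol; M(TiO2) = 79.865 g/mol.
Moles TiO2 per formula unit = 1 Ti ÷ 1 = 1.0000.
TiO2 fraction = (1.0000 × 79.865) / 151.709 = 79.865/151.709 = 0.5264.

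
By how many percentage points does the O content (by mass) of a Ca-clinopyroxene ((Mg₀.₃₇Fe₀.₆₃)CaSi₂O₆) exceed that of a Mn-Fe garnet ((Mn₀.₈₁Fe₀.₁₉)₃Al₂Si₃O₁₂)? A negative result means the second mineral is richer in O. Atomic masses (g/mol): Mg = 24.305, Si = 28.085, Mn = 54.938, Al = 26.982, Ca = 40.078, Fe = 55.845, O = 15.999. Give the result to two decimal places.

1.86 percentage points

First mineral: 95.994 g O in 236.417 g formula = 40.60 wt% O.
Second mineral: 191.988 g O in 495.538 g formula = 38.74 wt% O.
40.60% − 38.74% gives a difference of 1.86 percentage points.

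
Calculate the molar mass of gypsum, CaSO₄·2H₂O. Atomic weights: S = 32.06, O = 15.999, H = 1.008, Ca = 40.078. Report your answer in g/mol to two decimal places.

172.16 g/mol

M = 1(40.078) + 1(32.06) + 6(15.999) + 4(1.008)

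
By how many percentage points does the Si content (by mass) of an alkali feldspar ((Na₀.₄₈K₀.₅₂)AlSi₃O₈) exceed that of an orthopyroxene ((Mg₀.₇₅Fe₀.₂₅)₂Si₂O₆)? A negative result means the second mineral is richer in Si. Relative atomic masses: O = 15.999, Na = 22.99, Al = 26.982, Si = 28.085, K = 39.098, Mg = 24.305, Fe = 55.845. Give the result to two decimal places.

5.20 percentage points

First mineral: 84.255 g Si in 270.595 g formula = 31.14 wt% Si.
Second mineral: 56.170 g Si in 216.544 g formula = 25.94 wt% Si.
31.14% − 25.94% gives a difference of 5.20 percentage points.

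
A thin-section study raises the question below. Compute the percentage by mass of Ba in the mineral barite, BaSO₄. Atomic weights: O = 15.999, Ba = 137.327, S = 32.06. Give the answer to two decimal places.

58.84 wt%

Molar mass of BaSO₄: 1×137.327 + 1×32.06 + 4×15.999 = 233.383 g/mol.
Mass of Ba per formula unit: 1 × 137.327 = 137.327 g.
Weight fraction Ba = 137.327 / 233.383 = 0.5884.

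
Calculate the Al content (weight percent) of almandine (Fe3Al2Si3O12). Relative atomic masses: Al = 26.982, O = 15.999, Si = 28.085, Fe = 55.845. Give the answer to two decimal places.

10.84 weight percent

M(Fe3Al2Si3O12) = 497.742 g/mol.
Al contributes 2 × 26.982 = 53.964 g per mole.
53.964/497.742 = 0.1084 → 10.84%.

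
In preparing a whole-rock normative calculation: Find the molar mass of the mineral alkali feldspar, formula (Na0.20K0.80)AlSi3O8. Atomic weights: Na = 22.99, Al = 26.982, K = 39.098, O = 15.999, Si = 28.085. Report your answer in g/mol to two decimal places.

The formula mass is the sum 0.20×22.99 + 0.80×39.098 + 1×26.982 + 3×28.085 + 8×15.999.

275.11 g/mol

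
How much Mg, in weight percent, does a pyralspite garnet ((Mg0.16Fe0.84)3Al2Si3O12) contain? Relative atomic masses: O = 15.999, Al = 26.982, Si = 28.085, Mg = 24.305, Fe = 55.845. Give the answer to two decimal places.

2.42 weight percent

Molar mass of (Mg0.16Fe0.84)3Al2Si3O12: 0.48*24.305 + 2.52*55.845 + 2*26.982 + 3*28.085 + 12*15.999 = 482.603 g/mol.
Mass of Mg per formula unit: 0.48 × 24.305 = 11.666 g.
Weight fraction Mg = 11.666 / 482.603 = 0.0242.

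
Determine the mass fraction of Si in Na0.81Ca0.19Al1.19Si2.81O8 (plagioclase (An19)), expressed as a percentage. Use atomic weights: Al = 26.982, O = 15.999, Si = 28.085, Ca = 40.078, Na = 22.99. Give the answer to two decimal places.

29.75 weight percent

Formula mass = 0.81*22.99 + 0.19*40.078 + 1.19*26.982 + 2.81*28.085 + 8*15.999 = 265.256 g/mol, of which 78.919 g is Si.
So Si makes up 78.919/265.256 = 0.2975 of the mass, i.e. 29.75%.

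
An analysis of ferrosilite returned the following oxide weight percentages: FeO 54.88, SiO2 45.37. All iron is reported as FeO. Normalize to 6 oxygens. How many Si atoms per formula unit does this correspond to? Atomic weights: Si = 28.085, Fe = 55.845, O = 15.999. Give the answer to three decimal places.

1.992 Si apfu

FeO (M=71.844): mol = 0.76388; Fe = 0.76388, O = 0.76388.
SiO2 (M=60.083): mol = 0.75512; Si = 0.75512, O = 1.51024.
ΣO = 2.27412; factor = 6/ΣO = 2.63838.
Si apfu = 0.75512 × 2.63838 = 1.992.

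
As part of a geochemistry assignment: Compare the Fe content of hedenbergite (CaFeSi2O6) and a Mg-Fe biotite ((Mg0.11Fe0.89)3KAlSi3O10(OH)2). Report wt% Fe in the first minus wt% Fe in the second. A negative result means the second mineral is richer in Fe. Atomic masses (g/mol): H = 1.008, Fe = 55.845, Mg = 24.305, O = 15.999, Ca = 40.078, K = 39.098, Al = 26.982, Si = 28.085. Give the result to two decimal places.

-7.22 percentage points

First mineral: 55.845 g Fe in 248.087 g formula = 22.51 wt% Fe.
Second mineral: 149.106 g Fe in 501.466 g formula = 29.73 wt% Fe.
22.51% − 29.73% gives a difference of -7.22 percentage points.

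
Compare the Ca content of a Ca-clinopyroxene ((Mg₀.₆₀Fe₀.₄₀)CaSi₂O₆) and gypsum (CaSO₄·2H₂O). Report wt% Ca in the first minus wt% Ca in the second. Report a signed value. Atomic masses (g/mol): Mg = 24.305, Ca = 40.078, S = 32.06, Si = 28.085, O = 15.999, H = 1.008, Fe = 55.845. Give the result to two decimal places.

Ca in (Mg₀.₆₀Fe₀.₄₀)CaSi₂O₆: molar mass 229.163 g/mol; 1×40.078 = 40.078 g → 17.49 wt%.
Ca in CaSO₄·2H₂O: molar mass 172.164 g/mol; 1×40.078 = 40.078 g → 23.28 wt%.
Difference = 17.49 − 23.28 = -5.79 percentage points.

-5.79 percentage points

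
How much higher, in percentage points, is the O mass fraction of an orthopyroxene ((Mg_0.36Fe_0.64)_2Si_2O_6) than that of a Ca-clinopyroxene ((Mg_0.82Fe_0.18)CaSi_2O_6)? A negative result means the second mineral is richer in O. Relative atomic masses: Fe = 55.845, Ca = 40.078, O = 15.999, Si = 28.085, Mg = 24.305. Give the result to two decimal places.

O in (Mg_0.36Fe_0.64)_2Si_2O_6: molar mass 241.145 g/mol; 6×15.999 = 95.994 g → 39.81 wt%.
O in (Mg_0.82Fe_0.18)CaSi_2O_6: molar mass 222.224 g/mol; 6×15.999 = 95.994 g → 43.20 wt%.
Difference = 39.81 − 43.20 = -3.39 percentage points.

-3.39 percentage points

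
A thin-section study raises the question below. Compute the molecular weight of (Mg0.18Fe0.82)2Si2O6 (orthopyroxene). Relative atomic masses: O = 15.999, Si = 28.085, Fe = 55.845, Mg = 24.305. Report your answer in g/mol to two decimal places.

Mg: 0.36 × 24.305 = 8.7498
Fe: 1.64 × 55.845 = 91.5858
Si: 2 × 28.085 = 56.1700
O: 6 × 15.999 = 95.9940
Summing the contributions gives the formula mass.

252.50 g/mol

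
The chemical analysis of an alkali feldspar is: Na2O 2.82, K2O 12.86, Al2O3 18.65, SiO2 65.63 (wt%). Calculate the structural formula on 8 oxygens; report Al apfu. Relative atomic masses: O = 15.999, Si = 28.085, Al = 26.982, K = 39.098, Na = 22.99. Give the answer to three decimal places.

1.004 Al apfu

Na2O (M=61.979): mol = 0.04550; Na = 0.09100, O = 0.04550.
K2O (M=94.195): mol = 0.13653; K = 0.27306, O = 0.13653.
Al2O3 (M=101.961): mol = 0.18291; Al = 0.36582, O = 0.54873.
SiO2 (M=60.083): mol = 1.09232; Si = 1.09232, O = 2.18464.
ΣO = 2.91540; factor = 8/ΣO = 2.74405.
Al apfu = 0.36582 × 2.74405 = 1.004.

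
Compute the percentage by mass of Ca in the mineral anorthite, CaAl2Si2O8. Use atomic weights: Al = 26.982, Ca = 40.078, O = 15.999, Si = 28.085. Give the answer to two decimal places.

Molar mass of CaAl2Si2O8: 1·40.078 + 2·26.982 + 2·28.085 + 8·15.999 = 278.204 g/mol.
Mass of Ca per formula unit: 1 × 40.078 = 40.078 g.
Weight fraction Ca = 40.078 / 278.204 = 0.1441.

14.41 wt%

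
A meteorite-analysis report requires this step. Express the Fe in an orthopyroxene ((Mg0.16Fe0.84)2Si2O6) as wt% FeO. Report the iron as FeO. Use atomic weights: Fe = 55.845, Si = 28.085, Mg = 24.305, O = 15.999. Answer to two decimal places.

47.56 wt%

M((Mg0.16Fe0.84)2Si2O6) = 253.761 g/mol; M(FeO) = 71.844 g/mol.
Moles FeO per formula unit = 1.68 Fe ÷ 1 = 1.6800.
FeO fraction = (1.6800 × 71.844) / 253.761 = 120.698/253.761 = 0.4756.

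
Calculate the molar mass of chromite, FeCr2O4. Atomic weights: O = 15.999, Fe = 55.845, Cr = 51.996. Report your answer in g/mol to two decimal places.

223.83 g/mol

M = 1×55.845 + 2×51.996 + 4×15.999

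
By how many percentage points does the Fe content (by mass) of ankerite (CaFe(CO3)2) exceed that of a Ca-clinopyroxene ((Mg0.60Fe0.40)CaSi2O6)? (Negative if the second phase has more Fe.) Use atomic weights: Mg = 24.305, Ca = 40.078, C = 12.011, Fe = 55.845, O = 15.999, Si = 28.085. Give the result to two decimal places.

Fe in CaFe(CO3)2: molar mass 215.939 g/mol; 1×55.845 = 55.845 g → 25.86 wt%.
Fe in (Mg0.60Fe0.40)CaSi2O6: molar mass 229.163 g/mol; 0.40×55.845 = 22.338 g → 9.75 wt%.
Difference = 25.86 − 9.75 = 16.11 percentage points.

16.11 percentage points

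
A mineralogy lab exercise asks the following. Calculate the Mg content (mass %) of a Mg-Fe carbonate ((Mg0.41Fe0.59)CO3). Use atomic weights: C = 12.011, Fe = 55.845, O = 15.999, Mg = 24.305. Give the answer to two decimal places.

Molar mass of (Mg0.41Fe0.59)CO3: 0.41*24.305 + 0.59*55.845 + 1*12.011 + 3*15.999 = 102.922 g/mol.
Mass of Mg per formula unit: 0.41 × 24.305 = 9.965 g.
Weight fraction Mg = 9.965 / 102.922 = 0.0968.

9.68 mass %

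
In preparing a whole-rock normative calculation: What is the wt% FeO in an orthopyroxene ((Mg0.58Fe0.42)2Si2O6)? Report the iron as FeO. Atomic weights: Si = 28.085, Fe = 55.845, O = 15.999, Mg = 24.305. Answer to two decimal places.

26.55 wt%

Formula mass = 227.268 g/mol.
0.84 Fe → 0.8400 mol FeO per formula unit; M(FeO) = 71.844, so FeO mass = 60.349 g.
60.349/227.268 × 100 = 26.55 wt%.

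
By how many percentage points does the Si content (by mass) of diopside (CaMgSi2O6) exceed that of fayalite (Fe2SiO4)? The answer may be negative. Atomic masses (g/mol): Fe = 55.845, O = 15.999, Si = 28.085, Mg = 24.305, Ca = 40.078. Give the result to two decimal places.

M(CaMgSi2O6) = 216.547 g/mol, so wt% Si = 56.170/216.547 × 100 = 25.94%.
M(Fe2SiO4) = 203.771 g/mol, so wt% Si = 28.085/203.771 × 100 = 13.78%.
25.94 − 13.78 = 12.16 pp.

12.16 percentage points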